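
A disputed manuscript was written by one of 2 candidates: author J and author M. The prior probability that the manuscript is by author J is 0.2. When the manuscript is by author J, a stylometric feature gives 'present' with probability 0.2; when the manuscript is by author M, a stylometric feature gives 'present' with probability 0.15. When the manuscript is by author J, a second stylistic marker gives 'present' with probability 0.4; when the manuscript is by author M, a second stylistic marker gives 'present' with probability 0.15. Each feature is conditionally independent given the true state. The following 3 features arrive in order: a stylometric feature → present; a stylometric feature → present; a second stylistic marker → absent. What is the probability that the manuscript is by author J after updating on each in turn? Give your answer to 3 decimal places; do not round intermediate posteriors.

0.239

After a stylometric feature='present': P(author J) = 0.2·0.2000 / (0.2·0.2000 + 0.15·0.8000) ≈ 0.2500
After a stylometric feature='present': P(author J) = 0.2·0.2500 / (0.2·0.2500 + 0.15·0.7500) ≈ 0.3077
After a second stylistic marker='absent': P(author J) = 0.6·0.3077 / (0.6·0.3077 + 0.85·0.6923) ≈ 0.2388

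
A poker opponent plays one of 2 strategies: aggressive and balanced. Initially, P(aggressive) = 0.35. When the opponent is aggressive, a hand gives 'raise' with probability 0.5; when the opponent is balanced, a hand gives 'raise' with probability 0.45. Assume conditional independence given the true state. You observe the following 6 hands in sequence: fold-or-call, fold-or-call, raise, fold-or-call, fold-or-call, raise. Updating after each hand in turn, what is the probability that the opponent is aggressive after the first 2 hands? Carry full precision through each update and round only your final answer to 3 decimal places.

Each posterior becomes the prior for the next update.
After 'fold-or-call': P(aggressive) = 0.5·0.3500 / (0.5·0.3500 + 0.55·0.6500) ≈ 0.3286
After 'fold-or-call': P(aggressive) = 0.5·0.3286 / (0.5·0.3286 + 0.55·0.6714) ≈ 0.3080

0.308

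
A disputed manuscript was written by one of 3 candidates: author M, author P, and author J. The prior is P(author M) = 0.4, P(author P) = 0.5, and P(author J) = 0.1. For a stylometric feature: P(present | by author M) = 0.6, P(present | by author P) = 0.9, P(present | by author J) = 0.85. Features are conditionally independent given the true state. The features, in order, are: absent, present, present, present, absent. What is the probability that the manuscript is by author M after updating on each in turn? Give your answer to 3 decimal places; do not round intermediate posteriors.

0.733

After 'absent': normaliser = 0.4·0.4000 + 0.1·0.5000 + 0.15·0.1000; P(author M) ≈ 0.7111, P(author P) ≈ 0.2222, P(author J) ≈ 0.0667
After 'present': normaliser = 0.6·0.7111 + 0.9·0.2222 + 0.85·0.0667; P(author M) ≈ 0.6244, P(author P) ≈ 0.2927, P(author J) ≈ 0.0829
After 'present': normaliser = 0.6·0.6244 + 0.9·0.2927 + 0.85·0.0829; P(author M) ≈ 0.5287, P(author P) ≈ 0.3718, P(author J) ≈ 0.0995
After 'present': normaliser = 0.6·0.5287 + 0.9·0.3718 + 0.85·0.0995; P(author M) ≈ 0.4308, P(author P) ≈ 0.4544, P(author J) ≈ 0.1148
After 'absent': normaliser = 0.4·0.4308 + 0.1·0.4544 + 0.15·0.1148; P(author M) ≈ 0.7333, P(author P) ≈ 0.1934, P(author J) ≈ 0.0733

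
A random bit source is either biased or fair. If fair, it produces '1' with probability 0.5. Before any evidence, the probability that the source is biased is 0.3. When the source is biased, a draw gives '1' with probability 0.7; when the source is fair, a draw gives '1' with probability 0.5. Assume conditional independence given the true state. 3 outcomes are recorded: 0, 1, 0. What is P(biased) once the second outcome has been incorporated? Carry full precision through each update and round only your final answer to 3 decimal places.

0.265

After '0': P(biased) = 0.3·0.3000 / (0.3·0.3000 + 0.5·0.7000) ≈ 0.2045
After '1': P(biased) = 0.7·0.2045 / (0.7·0.2045 + 0.5·0.7955) ≈ 0.2647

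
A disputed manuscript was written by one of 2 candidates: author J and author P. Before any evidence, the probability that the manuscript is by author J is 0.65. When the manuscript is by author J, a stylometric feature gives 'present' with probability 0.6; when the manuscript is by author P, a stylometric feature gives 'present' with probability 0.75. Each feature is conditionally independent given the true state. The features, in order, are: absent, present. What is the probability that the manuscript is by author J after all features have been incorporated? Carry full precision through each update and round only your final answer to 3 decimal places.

0.704

Each posterior becomes the prior for the next update.
After 'absent': P(author J) = 0.4·0.6500 / (0.4·0.6500 + 0.25·0.3500) ≈ 0.7482
After 'present': P(author J) = 0.6·0.7482 / (0.6·0.7482 + 0.75·0.2518) ≈ 0.7039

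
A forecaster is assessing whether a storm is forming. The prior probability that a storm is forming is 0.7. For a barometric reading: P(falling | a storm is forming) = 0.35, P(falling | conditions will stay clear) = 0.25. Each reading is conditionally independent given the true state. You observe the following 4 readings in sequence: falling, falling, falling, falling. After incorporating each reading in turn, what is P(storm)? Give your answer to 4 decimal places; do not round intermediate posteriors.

After 'falling': P(storm) = 0.35·0.7000 / (0.35·0.7000 + 0.25·0.3000) ≈ 0.7656
After 'falling': P(storm) = 0.35·0.7656 / (0.35·0.7656 + 0.25·0.2344) ≈ 0.8206
After 'falling': P(storm) = 0.35·0.8206 / (0.35·0.8206 + 0.25·0.1794) ≈ 0.8649
After 'falling': P(storm) = 0.35·0.8649 / (0.35·0.8649 + 0.25·0.1351) ≈ 0.8996

0.8996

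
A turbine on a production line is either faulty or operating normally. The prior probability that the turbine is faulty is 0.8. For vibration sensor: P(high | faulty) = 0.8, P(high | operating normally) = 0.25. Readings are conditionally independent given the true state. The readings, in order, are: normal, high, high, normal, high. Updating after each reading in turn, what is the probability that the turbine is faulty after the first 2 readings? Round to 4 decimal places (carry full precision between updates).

0.7734

Each posterior becomes the prior for the next update.
After 'normal': P(faulty) = 0.2·0.8000 / (0.2·0.8000 + 0.75·0.2000) ≈ 0.5161
After 'high': P(faulty) = 0.8·0.5161 / (0.8·0.5161 + 0.25·0.4839) ≈ 0.7734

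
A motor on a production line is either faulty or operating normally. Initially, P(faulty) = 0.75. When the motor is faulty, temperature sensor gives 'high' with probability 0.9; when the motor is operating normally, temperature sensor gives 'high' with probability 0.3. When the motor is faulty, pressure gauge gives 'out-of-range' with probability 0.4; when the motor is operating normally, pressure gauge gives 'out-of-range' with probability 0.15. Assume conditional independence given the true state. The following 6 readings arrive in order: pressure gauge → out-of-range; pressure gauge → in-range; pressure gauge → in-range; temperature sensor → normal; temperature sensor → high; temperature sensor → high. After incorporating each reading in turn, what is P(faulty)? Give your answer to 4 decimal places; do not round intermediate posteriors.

After pressure gauge='out-of-range': P(faulty) = 0.4·0.7500 / (0.4·0.7500 + 0.15·0.2500) ≈ 0.8889
After pressure gauge='in-range': P(faulty) = 0.6·0.8889 / (0.6·0.8889 + 0.85·0.1111) ≈ 0.8496
After pressure gauge='in-range': P(faulty) = 0.6·0.8496 / (0.6·0.8496 + 0.85·0.1504) ≈ 0.7994
After temperature sensor='normal': P(faulty) = 0.1·0.7994 / (0.1·0.7994 + 0.7·0.2006) ≈ 0.3628
After temperature sensor='high': P(faulty) = 0.9·0.3628 / (0.9·0.3628 + 0.3·0.6372) ≈ 0.6308
After temperature sensor='high': P(faulty) = 0.9·0.6308 / (0.9·0.6308 + 0.3·0.3692) ≈ 0.8367

0.8367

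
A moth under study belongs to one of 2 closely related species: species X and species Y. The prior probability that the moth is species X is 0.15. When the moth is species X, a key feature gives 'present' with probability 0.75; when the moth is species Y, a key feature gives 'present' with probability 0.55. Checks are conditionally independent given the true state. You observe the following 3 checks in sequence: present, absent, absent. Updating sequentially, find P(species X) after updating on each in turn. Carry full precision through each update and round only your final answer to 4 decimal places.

0.0691

After 'present': P(species X) = 0.75·0.1500 / (0.75·0.1500 + 0.55·0.8500) ≈ 0.1940
After 'absent': P(species X) = 0.25·0.1940 / (0.25·0.1940 + 0.45·0.8060) ≈ 0.1179
After 'absent': P(species X) = 0.25·0.1179 / (0.25·0.1179 + 0.45·0.8821) ≈ 0.0691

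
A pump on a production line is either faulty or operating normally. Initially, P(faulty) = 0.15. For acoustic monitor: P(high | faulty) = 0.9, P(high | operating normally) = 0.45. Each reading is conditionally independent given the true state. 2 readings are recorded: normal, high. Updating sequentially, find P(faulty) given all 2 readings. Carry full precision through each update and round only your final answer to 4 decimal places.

After 'normal': P(faulty) = 0.1·0.1500 / (0.1·0.1500 + 0.55·0.8500) ≈ 0.0311
After 'high': P(faulty) = 0.9·0.0311 / (0.9·0.0311 + 0.45·0.9689) ≈ 0.0603

0.0603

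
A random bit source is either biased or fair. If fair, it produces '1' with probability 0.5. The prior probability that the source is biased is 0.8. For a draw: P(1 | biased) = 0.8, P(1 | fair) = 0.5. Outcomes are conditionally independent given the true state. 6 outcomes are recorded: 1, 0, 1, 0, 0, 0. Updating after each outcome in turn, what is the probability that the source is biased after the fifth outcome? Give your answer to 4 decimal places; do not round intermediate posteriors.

After '1': P(biased) = 0.8·0.8000 / (0.8·0.8000 + 0.5·0.2000) ≈ 0.8649
After '0': P(biased) = 0.2·0.8649 / (0.2·0.8649 + 0.5·0.1351) ≈ 0.7191
After '1': P(biased) = 0.8·0.7191 / (0.8·0.7191 + 0.5·0.2809) ≈ 0.8038
After '0': P(biased) = 0.2·0.8038 / (0.2·0.8038 + 0.5·0.1962) ≈ 0.6210
After '0': P(biased) = 0.2·0.6210 / (0.2·0.6210 + 0.5·0.3790) ≈ 0.3959

0.3959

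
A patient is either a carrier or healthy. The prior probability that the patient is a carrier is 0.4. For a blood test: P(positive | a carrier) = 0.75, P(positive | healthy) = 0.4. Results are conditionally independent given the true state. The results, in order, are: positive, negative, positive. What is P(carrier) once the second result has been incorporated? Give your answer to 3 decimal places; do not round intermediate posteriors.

0.342

Apply Bayes' rule sequentially, carrying P(carrier) forward.
After 'positive': P(carrier) = 0.75·0.4000 / (0.75·0.4000 + 0.4·0.6000) ≈ 0.5556
After 'negative': P(carrier) = 0.25·0.5556 / (0.25·0.5556 + 0.6·0.4444) ≈ 0.3425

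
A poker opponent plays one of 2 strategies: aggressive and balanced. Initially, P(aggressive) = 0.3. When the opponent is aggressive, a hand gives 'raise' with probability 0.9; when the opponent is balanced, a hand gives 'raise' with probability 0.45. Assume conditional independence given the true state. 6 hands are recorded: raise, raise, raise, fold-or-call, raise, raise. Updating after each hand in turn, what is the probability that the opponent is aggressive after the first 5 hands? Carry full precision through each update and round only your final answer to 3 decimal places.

0.555

Apply Bayes' rule sequentially, carrying P(aggressive) forward.
After 'raise': P(aggressive) = 0.9·0.3000 / (0.9·0.3000 + 0.45·0.7000) ≈ 0.4615
After 'raise': P(aggressive) = 0.9·0.4615 / (0.9·0.4615 + 0.45·0.5385) ≈ 0.6316
After 'raise': P(aggressive) = 0.9·0.6316 / (0.9·0.6316 + 0.45·0.3684) ≈ 0.7742
After 'fold-or-call': P(aggressive) = 0.1·0.7742 / (0.1·0.7742 + 0.55·0.2258) ≈ 0.3840
After 'raise': P(aggressive) = 0.9·0.3840 / (0.9·0.3840 + 0.45·0.6160) ≈ 0.5549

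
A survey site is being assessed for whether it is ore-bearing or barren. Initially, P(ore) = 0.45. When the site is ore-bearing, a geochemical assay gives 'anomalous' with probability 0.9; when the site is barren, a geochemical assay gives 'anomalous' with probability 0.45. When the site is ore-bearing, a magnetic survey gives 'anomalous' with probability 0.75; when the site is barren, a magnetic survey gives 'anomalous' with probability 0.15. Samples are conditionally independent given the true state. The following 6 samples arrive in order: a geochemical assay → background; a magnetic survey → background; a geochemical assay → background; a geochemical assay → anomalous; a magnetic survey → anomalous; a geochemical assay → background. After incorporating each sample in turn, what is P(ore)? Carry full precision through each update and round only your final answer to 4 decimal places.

After a geochemical assay='background': P(ore) = 0.1·0.4500 / (0.1·0.4500 + 0.55·0.5500) ≈ 0.1295
After a magnetic survey='background': P(ore) = 0.25·0.1295 / (0.25·0.1295 + 0.85·0.8705) ≈ 0.0419
After a geochemical assay='background': P(ore) = 0.1·0.0419 / (0.1·0.0419 + 0.55·0.9581) ≈ 0.0079
After a geochemical assay='anomalous': P(ore) = 0.9·0.0079 / (0.9·0.0079 + 0.45·0.9921) ≈ 0.0157
After a magnetic survey='anomalous': P(ore) = 0.75·0.0157 / (0.75·0.0157 + 0.15·0.9843) ≈ 0.0737
After a geochemical assay='background': P(ore) = 0.1·0.0737 / (0.1·0.0737 + 0.55·0.9263) ≈ 0.0143

0.0143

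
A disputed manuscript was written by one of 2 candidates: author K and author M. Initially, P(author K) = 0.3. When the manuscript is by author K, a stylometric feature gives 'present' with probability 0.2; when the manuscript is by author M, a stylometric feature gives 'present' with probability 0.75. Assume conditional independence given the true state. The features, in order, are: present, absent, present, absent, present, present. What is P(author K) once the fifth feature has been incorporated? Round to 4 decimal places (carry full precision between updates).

After 'present': P(author K) = 0.2·0.3000 / (0.2·0.3000 + 0.75·0.7000) ≈ 0.1026
After 'absent': P(author K) = 0.8·0.1026 / (0.8·0.1026 + 0.25·0.8974) ≈ 0.2678
After 'present': P(author K) = 0.2·0.2678 / (0.2·0.2678 + 0.75·0.7322) ≈ 0.0889
After 'absent': P(author K) = 0.8·0.0889 / (0.8·0.0889 + 0.25·0.9111) ≈ 0.2378
After 'present': P(author K) = 0.2·0.2378 / (0.2·0.2378 + 0.75·0.7622) ≈ 0.0768

0.0768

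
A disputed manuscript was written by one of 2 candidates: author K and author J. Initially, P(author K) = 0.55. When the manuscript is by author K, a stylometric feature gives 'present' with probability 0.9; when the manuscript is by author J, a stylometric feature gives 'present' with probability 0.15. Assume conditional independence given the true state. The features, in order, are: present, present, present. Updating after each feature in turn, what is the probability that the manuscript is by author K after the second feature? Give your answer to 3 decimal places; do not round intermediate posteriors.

0.978

Each posterior becomes the prior for the next update.
After 'present': P(author K) = 0.9·0.5500 / (0.9·0.5500 + 0.15·0.4500) ≈ 0.8800
After 'present': P(author K) = 0.9·0.8800 / (0.9·0.8800 + 0.15·0.1200) ≈ 0.9778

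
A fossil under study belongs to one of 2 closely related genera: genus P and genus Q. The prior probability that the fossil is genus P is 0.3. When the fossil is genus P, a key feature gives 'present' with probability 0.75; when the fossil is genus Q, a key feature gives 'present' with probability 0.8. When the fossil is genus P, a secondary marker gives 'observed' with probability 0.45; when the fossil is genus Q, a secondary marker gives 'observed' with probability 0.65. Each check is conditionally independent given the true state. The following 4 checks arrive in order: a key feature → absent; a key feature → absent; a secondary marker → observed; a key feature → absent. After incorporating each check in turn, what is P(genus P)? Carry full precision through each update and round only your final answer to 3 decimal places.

0.367

After a key feature='absent': P(genus P) = 0.25·0.3000 / (0.25·0.3000 + 0.2·0.7000) ≈ 0.3488
After a key feature='absent': P(genus P) = 0.25·0.3488 / (0.25·0.3488 + 0.2·0.6512) ≈ 0.4011
After a secondary marker='observed': P(genus P) = 0.45·0.4011 / (0.45·0.4011 + 0.65·0.5989) ≈ 0.3168
After a key feature='absent': P(genus P) = 0.25·0.3168 / (0.25·0.3168 + 0.2·0.6832) ≈ 0.3669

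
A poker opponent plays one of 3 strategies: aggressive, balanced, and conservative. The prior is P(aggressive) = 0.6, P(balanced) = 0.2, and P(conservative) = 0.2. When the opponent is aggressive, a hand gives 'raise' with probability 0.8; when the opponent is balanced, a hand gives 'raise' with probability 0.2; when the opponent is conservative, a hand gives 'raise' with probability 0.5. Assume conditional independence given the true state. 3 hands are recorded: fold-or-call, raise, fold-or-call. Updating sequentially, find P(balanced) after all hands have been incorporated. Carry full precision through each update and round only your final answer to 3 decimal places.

After 'fold-or-call': normaliser = 0.2·0.6000 + 0.8·0.2000 + 0.5·0.2000; P(aggressive) ≈ 0.3158, P(balanced) ≈ 0.4211, P(conservative) ≈ 0.2632
After 'raise': normaliser = 0.8·0.3158 + 0.2·0.4211 + 0.5·0.2632; P(aggressive) ≈ 0.5393, P(balanced) ≈ 0.1798, P(conservative) ≈ 0.2809
After 'fold-or-call': normaliser = 0.2·0.5393 + 0.8·0.1798 + 0.5·0.2809; P(aggressive) ≈ 0.2751, P(balanced) ≈ 0.3668, P(conservative) ≈ 0.3582

0.367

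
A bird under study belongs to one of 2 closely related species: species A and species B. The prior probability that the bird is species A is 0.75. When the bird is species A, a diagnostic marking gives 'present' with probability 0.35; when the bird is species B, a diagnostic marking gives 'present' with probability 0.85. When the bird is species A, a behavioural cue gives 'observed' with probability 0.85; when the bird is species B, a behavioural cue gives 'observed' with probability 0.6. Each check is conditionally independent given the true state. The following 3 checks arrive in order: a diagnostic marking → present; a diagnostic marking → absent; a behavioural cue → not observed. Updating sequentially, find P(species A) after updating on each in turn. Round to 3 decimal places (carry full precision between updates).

After a diagnostic marking='present': P(species A) = 0.35·0.7500 / (0.35·0.7500 + 0.85·0.2500) ≈ 0.5526
After a diagnostic marking='absent': P(species A) = 0.65·0.5526 / (0.65·0.5526 + 0.15·0.4474) ≈ 0.8426
After a behavioural cue='not observed': P(species A) = 0.15·0.8426 / (0.15·0.8426 + 0.4·0.1574) ≈ 0.6675

0.667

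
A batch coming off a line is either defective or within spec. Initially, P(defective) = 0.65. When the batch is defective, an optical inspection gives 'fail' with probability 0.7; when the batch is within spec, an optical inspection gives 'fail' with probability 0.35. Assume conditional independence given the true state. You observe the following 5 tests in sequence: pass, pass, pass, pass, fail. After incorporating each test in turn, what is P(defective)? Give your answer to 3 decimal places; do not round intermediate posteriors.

0.144

After 'pass': P(defective) = 0.3·0.6500 / (0.3·0.6500 + 0.65·0.3500) ≈ 0.4615
After 'pass': P(defective) = 0.3·0.4615 / (0.3·0.4615 + 0.65·0.5385) ≈ 0.2835
After 'pass': P(defective) = 0.3·0.2835 / (0.3·0.2835 + 0.65·0.7165) ≈ 0.1544
After 'pass': P(defective) = 0.3·0.1544 / (0.3·0.1544 + 0.65·0.8456) ≈ 0.0777
After 'fail': P(defective) = 0.7·0.0777 / (0.7·0.0777 + 0.35·0.9223) ≈ 0.1442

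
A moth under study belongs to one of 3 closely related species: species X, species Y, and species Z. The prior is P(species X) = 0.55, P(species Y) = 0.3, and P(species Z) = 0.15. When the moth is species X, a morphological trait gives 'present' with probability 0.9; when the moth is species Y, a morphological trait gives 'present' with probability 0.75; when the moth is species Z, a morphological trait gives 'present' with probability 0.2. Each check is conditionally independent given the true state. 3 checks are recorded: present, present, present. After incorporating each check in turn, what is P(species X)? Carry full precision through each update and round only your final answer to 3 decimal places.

0.758

After 'present': normaliser = 0.9·0.5500 + 0.75·0.3000 + 0.2·0.1500; P(species X) ≈ 0.6600, P(species Y) ≈ 0.3000, P(species Z) ≈ 0.0400
After 'present': normaliser = 0.9·0.6600 + 0.75·0.3000 + 0.2·0.0400; P(species X) ≈ 0.7183, P(species Y) ≈ 0.2721, P(species Z) ≈ 0.0097
After 'present': normaliser = 0.9·0.7183 + 0.75·0.2721 + 0.2·0.0097; P(species X) ≈ 0.7584, P(species Y) ≈ 0.2394, P(species Z) ≈ 0.0023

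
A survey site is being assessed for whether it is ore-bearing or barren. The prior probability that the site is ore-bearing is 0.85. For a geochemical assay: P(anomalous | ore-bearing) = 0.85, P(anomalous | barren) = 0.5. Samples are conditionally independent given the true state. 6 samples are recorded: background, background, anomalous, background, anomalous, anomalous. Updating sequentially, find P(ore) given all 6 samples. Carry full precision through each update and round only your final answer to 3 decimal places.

After 'background': P(ore) = 0.15·0.8500 / (0.15·0.8500 + 0.5·0.1500) ≈ 0.6296
After 'background': P(ore) = 0.15·0.6296 / (0.15·0.6296 + 0.5·0.3704) ≈ 0.3377
After 'anomalous': P(ore) = 0.85·0.3377 / (0.85·0.3377 + 0.5·0.6623) ≈ 0.4644
After 'background': P(ore) = 0.15·0.4644 / (0.15·0.4644 + 0.5·0.5356) ≈ 0.2064
After 'anomalous': P(ore) = 0.85·0.2064 / (0.85·0.2064 + 0.5·0.7936) ≈ 0.3066
After 'anomalous': P(ore) = 0.85·0.3066 / (0.85·0.3066 + 0.5·0.6934) ≈ 0.4291

0.429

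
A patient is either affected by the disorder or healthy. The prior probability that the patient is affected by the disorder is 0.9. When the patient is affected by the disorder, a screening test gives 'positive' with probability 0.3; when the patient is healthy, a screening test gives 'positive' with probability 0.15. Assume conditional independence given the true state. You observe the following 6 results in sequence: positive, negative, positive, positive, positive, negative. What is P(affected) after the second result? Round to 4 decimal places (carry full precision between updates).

0.9368

After 'positive': P(affected) = 0.3·0.9000 / (0.3·0.9000 + 0.15·0.1000) ≈ 0.9474
After 'negative': P(affected) = 0.7·0.9474 / (0.7·0.9474 + 0.85·0.0526) ≈ 0.9368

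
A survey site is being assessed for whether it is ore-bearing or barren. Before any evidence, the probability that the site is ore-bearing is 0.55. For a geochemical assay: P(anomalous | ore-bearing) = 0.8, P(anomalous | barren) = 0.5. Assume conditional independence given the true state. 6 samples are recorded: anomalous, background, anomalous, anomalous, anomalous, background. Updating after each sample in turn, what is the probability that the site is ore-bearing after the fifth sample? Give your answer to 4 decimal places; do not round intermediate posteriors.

0.7621

After 'anomalous': P(ore) = 0.8·0.5500 / (0.8·0.5500 + 0.5·0.4500) ≈ 0.6617
After 'background': P(ore) = 0.2·0.6617 / (0.2·0.6617 + 0.5·0.3383) ≈ 0.4389
After 'anomalous': P(ore) = 0.8·0.4389 / (0.8·0.4389 + 0.5·0.5611) ≈ 0.5559
After 'anomalous': P(ore) = 0.8·0.5559 / (0.8·0.5559 + 0.5·0.4441) ≈ 0.6669
After 'anomalous': P(ore) = 0.8·0.6669 / (0.8·0.6669 + 0.5·0.3331) ≈ 0.7621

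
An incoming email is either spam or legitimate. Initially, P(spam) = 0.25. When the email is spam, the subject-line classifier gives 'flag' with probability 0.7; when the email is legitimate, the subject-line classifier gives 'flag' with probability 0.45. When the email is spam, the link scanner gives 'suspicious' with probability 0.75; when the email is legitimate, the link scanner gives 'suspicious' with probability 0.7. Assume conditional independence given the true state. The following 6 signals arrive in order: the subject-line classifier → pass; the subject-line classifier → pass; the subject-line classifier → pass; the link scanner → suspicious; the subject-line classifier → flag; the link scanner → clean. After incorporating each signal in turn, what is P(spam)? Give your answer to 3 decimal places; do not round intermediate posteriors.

After the subject-line classifier='pass': P(spam) = 0.3·0.2500 / (0.3·0.2500 + 0.55·0.7500) ≈ 0.1538
After the subject-line classifier='pass': P(spam) = 0.3·0.1538 / (0.3·0.1538 + 0.55·0.8462) ≈ 0.0902
After the subject-line classifier='pass': P(spam) = 0.3·0.0902 / (0.3·0.0902 + 0.55·0.9098) ≈ 0.0513
After the link scanner='suspicious': P(spam) = 0.75·0.0513 / (0.75·0.0513 + 0.7·0.9487) ≈ 0.0548
After the subject-line classifier='flag': P(spam) = 0.7·0.0548 / (0.7·0.0548 + 0.45·0.9452) ≈ 0.0827
After the link scanner='clean': P(spam) = 0.25·0.0827 / (0.25·0.0827 + 0.3·0.9173) ≈ 0.0699

0.070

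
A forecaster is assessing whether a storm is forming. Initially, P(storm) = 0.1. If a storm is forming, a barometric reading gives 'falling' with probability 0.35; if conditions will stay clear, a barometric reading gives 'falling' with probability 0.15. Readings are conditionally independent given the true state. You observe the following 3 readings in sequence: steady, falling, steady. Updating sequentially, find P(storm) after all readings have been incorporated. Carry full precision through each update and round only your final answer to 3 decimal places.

After 'steady': P(storm) = 0.65·0.1000 / (0.65·0.1000 + 0.85·0.9000) ≈ 0.0783
After 'falling': P(storm) = 0.35·0.0783 / (0.35·0.0783 + 0.15·0.9217) ≈ 0.1655
After 'steady': P(storm) = 0.65·0.1655 / (0.65·0.1655 + 0.85·0.8345) ≈ 0.1316

0.132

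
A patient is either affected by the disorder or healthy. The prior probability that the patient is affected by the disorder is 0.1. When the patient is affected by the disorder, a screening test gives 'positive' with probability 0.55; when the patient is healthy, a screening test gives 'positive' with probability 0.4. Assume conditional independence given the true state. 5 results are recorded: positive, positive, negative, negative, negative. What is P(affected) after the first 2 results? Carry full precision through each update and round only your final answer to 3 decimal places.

0.174

After 'positive': P(affected) = 0.55·0.1000 / (0.55·0.1000 + 0.4·0.9000) ≈ 0.1325
After 'positive': P(affected) = 0.55·0.1325 / (0.55·0.1325 + 0.4·0.8675) ≈ 0.1736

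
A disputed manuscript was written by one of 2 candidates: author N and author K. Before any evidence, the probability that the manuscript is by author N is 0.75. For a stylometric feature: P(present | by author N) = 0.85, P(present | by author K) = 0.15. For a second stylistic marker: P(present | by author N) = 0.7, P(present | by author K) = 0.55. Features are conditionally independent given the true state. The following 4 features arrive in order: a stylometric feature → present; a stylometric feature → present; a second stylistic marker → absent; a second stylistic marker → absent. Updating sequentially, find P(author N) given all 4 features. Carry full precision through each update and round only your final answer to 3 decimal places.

0.977

After a stylometric feature='present': P(author N) = 0.85·0.7500 / (0.85·0.7500 + 0.15·0.2500) ≈ 0.9444
After a stylometric feature='present': P(author N) = 0.85·0.9444 / (0.85·0.9444 + 0.15·0.0556) ≈ 0.9897
After a second stylistic marker='absent': P(author N) = 0.3·0.9897 / (0.3·0.9897 + 0.45·0.0103) ≈ 0.9847
After a second stylistic marker='absent': P(author N) = 0.3·0.9847 / (0.3·0.9847 + 0.45·0.0153) ≈ 0.9772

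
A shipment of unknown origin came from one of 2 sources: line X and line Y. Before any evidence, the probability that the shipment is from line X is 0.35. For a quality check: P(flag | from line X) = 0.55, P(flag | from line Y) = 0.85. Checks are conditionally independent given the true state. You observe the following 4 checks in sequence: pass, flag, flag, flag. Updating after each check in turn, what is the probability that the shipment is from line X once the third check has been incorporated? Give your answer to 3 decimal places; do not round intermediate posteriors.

0.403

After 'pass': P(line X) = 0.45·0.3500 / (0.45·0.3500 + 0.15·0.6500) ≈ 0.6176
After 'flag': P(line X) = 0.55·0.6176 / (0.55·0.6176 + 0.85·0.3824) ≈ 0.5111
After 'flag': P(line X) = 0.55·0.5111 / (0.55·0.5111 + 0.85·0.4889) ≈ 0.4035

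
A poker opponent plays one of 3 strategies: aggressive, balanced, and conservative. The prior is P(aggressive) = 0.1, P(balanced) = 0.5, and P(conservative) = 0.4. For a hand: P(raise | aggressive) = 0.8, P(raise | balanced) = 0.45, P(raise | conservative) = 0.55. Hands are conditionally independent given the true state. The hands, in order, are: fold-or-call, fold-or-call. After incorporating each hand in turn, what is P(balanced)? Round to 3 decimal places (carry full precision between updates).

0.640

Each posterior becomes the prior for the next update.
After 'fold-or-call': normaliser = 0.2·0.1000 + 0.55·0.5000 + 0.45·0.4000; P(aggressive) ≈ 0.0421, P(balanced) ≈ 0.5789, P(conservative) ≈ 0.3789
After 'fold-or-call': normaliser = 0.2·0.0421 + 0.55·0.5789 + 0.45·0.3789; P(aggressive) ≈ 0.0169, P(balanced) ≈ 0.6402, P(conservative) ≈ 0.3429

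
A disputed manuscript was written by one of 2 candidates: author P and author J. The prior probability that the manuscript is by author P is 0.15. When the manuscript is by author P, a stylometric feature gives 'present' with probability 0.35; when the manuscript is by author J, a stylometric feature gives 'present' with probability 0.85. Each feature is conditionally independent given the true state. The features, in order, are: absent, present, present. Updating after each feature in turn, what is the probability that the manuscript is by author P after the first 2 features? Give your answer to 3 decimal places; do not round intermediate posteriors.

After 'absent': P(author P) = 0.65·0.1500 / (0.65·0.1500 + 0.15·0.8500) ≈ 0.4333
After 'present': P(author P) = 0.35·0.4333 / (0.35·0.4333 + 0.85·0.5667) ≈ 0.2395

0.239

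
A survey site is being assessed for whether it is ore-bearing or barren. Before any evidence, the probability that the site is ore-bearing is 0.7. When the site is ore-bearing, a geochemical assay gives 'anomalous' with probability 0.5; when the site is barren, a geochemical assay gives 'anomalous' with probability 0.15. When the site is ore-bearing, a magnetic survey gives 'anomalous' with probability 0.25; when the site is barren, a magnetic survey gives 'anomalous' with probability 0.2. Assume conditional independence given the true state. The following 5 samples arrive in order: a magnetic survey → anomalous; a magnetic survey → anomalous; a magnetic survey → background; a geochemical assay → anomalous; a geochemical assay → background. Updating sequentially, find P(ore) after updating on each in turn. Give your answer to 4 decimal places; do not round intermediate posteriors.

0.8702

After a magnetic survey='anomalous': P(ore) = 0.25·0.7000 / (0.25·0.7000 + 0.2·0.3000) ≈ 0.7447
After a magnetic survey='anomalous': P(ore) = 0.25·0.7447 / (0.25·0.7447 + 0.2·0.2553) ≈ 0.7848
After a magnetic survey='background': P(ore) = 0.75·0.7848 / (0.75·0.7848 + 0.8·0.2152) ≈ 0.7737
After a geochemical assay='anomalous': P(ore) = 0.5·0.7737 / (0.5·0.7737 + 0.15·0.2263) ≈ 0.9193
After a geochemical assay='background': P(ore) = 0.5·0.9193 / (0.5·0.9193 + 0.85·0.0807) ≈ 0.8702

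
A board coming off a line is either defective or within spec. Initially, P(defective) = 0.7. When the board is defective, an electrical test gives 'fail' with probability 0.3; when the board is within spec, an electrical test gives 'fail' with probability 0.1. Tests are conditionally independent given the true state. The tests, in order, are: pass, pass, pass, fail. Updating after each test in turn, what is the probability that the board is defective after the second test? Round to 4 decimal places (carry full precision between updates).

0.5853

After 'pass': P(defective) = 0.7·0.7000 / (0.7·0.7000 + 0.9·0.3000) ≈ 0.6447
After 'pass': P(defective) = 0.7·0.6447 / (0.7·0.6447 + 0.9·0.3553) ≈ 0.5853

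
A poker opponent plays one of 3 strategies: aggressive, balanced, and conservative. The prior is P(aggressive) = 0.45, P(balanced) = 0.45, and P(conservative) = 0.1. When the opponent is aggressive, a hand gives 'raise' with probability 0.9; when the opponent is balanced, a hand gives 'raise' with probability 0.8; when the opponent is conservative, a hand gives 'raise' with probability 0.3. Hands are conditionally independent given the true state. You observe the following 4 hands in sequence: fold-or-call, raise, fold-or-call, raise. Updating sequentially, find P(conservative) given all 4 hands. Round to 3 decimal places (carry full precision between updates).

0.225

After 'fold-or-call': normaliser = 0.1·0.4500 + 0.2·0.4500 + 0.7·0.1000; P(aggressive) ≈ 0.2195, P(balanced) ≈ 0.4390, P(conservative) ≈ 0.3415
After 'raise': normaliser = 0.9·0.2195 + 0.8·0.4390 + 0.3·0.3415; P(aggressive) ≈ 0.3034, P(balanced) ≈ 0.5393, P(conservative) ≈ 0.1573
After 'fold-or-call': normaliser = 0.1·0.3034 + 0.2·0.5393 + 0.7·0.1573; P(aggressive) ≈ 0.1222, P(balanced) ≈ 0.4344, P(conservative) ≈ 0.4434
After 'raise': normaliser = 0.9·0.1222 + 0.8·0.4344 + 0.3·0.4434; P(aggressive) ≈ 0.1862, P(balanced) ≈ 0.5885, P(conservative) ≈ 0.2253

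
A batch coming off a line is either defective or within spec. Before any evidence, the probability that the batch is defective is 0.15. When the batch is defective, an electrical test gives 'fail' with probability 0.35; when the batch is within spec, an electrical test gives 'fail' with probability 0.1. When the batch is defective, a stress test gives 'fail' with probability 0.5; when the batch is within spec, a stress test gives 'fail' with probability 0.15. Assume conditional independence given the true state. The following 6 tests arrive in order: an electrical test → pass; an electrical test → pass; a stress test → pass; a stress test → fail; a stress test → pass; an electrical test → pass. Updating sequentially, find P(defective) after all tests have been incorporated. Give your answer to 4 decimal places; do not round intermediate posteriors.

0.0712

After an electrical test='pass': P(defective) = 0.65·0.1500 / (0.65·0.1500 + 0.9·0.8500) ≈ 0.1130
After an electrical test='pass': P(defective) = 0.65·0.1130 / (0.65·0.1130 + 0.9·0.8870) ≈ 0.0843
After a stress test='pass': P(defective) = 0.5·0.0843 / (0.5·0.0843 + 0.85·0.9157) ≈ 0.0514
After a stress test='fail': P(defective) = 0.5·0.0514 / (0.5·0.0514 + 0.15·0.9486) ≈ 0.1529
After a stress test='pass': P(defective) = 0.5·0.1529 / (0.5·0.1529 + 0.85·0.8471) ≈ 0.0960
After an electrical test='pass': P(defective) = 0.65·0.0960 / (0.65·0.0960 + 0.9·0.9040) ≈ 0.0712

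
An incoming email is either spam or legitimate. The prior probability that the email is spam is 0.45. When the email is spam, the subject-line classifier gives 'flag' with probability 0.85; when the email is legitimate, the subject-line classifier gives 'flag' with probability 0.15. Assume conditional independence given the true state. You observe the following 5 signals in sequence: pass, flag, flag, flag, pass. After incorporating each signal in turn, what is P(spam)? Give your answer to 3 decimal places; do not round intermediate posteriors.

0.823

After 'pass': P(spam) = 0.15·0.4500 / (0.15·0.4500 + 0.85·0.5500) ≈ 0.1262
After 'flag': P(spam) = 0.85·0.1262 / (0.85·0.1262 + 0.15·0.8738) ≈ 0.4500
After 'flag': P(spam) = 0.85·0.4500 / (0.85·0.4500 + 0.15·0.5500) ≈ 0.8226
After 'flag': P(spam) = 0.85·0.8226 / (0.85·0.8226 + 0.15·0.1774) ≈ 0.9633
After 'pass': P(spam) = 0.15·0.9633 / (0.15·0.9633 + 0.85·0.0367) ≈ 0.8226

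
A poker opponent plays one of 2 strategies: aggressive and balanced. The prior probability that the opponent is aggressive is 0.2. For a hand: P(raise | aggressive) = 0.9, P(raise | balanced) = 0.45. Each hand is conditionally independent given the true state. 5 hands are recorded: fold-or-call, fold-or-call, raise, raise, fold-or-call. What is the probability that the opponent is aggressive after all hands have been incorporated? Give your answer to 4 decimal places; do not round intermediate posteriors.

After 'fold-or-call': P(aggressive) = 0.1·0.2000 / (0.1·0.2000 + 0.55·0.8000) ≈ 0.0435
After 'fold-or-call': P(aggressive) = 0.1·0.0435 / (0.1·0.0435 + 0.55·0.9565) ≈ 0.0082
After 'raise': P(aggressive) = 0.9·0.0082 / (0.9·0.0082 + 0.45·0.9918) ≈ 0.0163
After 'raise': P(aggressive) = 0.9·0.0163 / (0.9·0.0163 + 0.45·0.9837) ≈ 0.0320
After 'fold-or-call': P(aggressive) = 0.1·0.0320 / (0.1·0.0320 + 0.55·0.9680) ≈ 0.0060

0.0060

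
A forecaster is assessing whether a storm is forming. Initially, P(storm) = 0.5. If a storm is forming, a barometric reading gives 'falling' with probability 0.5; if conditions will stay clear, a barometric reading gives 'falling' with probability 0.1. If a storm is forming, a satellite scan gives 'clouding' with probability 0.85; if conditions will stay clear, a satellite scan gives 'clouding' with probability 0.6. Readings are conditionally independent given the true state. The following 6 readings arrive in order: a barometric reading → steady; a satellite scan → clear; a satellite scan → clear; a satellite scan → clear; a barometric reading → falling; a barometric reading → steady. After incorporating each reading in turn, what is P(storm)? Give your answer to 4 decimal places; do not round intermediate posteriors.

0.0753

After a barometric reading='steady': P(storm) = 0.5·0.5000 / (0.5·0.5000 + 0.9·0.5000) ≈ 0.3571
After a satellite scan='clear': P(storm) = 0.15·0.3571 / (0.15·0.3571 + 0.4·0.6429) ≈ 0.1724
After a satellite scan='clear': P(storm) = 0.15·0.1724 / (0.15·0.1724 + 0.4·0.8276) ≈ 0.0725
After a satellite scan='clear': P(storm) = 0.15·0.0725 / (0.15·0.0725 + 0.4·0.9275) ≈ 0.0285
After a barometric reading='falling': P(storm) = 0.5·0.0285 / (0.5·0.0285 + 0.1·0.9715) ≈ 0.1278
After a barometric reading='steady': P(storm) = 0.5·0.1278 / (0.5·0.1278 + 0.9·0.8722) ≈ 0.0753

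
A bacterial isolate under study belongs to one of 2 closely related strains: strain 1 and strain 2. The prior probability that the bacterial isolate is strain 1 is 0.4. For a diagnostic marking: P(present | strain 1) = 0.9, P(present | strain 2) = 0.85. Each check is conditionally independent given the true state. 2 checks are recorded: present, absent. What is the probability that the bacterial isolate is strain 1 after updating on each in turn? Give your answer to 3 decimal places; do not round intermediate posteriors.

After 'present': P(strain 1) = 0.9·0.4000 / (0.9·0.4000 + 0.85·0.6000) ≈ 0.4138
After 'absent': P(strain 1) = 0.1·0.4138 / (0.1·0.4138 + 0.15·0.5862) ≈ 0.3200

0.320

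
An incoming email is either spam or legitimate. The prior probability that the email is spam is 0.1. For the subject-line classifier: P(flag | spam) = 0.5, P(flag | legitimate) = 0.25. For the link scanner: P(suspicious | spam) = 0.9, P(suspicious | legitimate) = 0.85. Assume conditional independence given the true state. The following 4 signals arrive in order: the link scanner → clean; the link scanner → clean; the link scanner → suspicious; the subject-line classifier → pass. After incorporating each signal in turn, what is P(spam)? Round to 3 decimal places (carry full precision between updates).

0.034

Each posterior becomes the prior for the next update.
After the link scanner='clean': P(spam) = 0.1·0.1000 / (0.1·0.1000 + 0.15·0.9000) ≈ 0.0690
After the link scanner='clean': P(spam) = 0.1·0.0690 / (0.1·0.0690 + 0.15·0.9310) ≈ 0.0471
After the link scanner='suspicious': P(spam) = 0.9·0.0471 / (0.9·0.0471 + 0.85·0.9529) ≈ 0.0497
After the subject-line classifier='pass': P(spam) = 0.5·0.0497 / (0.5·0.0497 + 0.75·0.9503) ≈ 0.0337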